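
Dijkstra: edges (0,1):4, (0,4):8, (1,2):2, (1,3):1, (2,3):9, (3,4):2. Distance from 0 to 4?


Dijkstra from 0:
Distances: {0: 0, 1: 4, 2: 6, 3: 5, 4: 7}
Shortest distance to 4 = 7, path = [0, 1, 3, 4]


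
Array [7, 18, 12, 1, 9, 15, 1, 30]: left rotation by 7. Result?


Left rotate by 7: [30, 7, 18, 12, 1, 9, 15, 1]


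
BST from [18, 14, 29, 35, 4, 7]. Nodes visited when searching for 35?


BST root = 18
Search for 35: compare at each node
Path: [18, 29, 35]


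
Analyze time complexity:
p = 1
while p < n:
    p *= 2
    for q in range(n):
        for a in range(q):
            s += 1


Per nesting level: O(log n) * O(n) * O(n) [triangular over q] = O(n^2 log n)
Complexity: O(n^2 log n)


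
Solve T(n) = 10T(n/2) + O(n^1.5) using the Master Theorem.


a=10, b=2, c=1.5. log_2(10)=3.322 > c=1.5. Case 1: O(n^log_b(a)) = O(n^3.322)
Complexity: O(n^3.322)


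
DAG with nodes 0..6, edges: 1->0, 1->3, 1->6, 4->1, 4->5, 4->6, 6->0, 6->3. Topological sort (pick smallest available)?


Kahn's algorithm, process smallest node first
Order: [2, 4, 1, 5, 6, 0, 3]


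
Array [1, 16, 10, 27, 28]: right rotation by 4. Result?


Right rotate by 4: [16, 10, 27, 28, 1]


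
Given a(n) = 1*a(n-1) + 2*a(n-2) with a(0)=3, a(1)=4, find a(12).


Build bottom-up:
...a(10)=2390, a(11)=4778, a(12)=1*4778+2*2390=9558


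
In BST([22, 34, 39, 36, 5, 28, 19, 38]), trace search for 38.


BST root = 22
Search for 38: compare at each node
Path: [22, 34, 39, 36, 38]


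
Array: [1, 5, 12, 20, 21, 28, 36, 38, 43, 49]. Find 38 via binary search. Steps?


Search for 38:
[0,9] mid=4 arr[4]=21
[5,9] mid=7 arr[7]=38
Total: 2 comparisons


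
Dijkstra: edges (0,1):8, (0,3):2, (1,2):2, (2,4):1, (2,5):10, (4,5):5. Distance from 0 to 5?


Dijkstra from 0:
Distances: {0: 0, 1: 8, 2: 10, 3: 2, 4: 11, 5: 16}
Shortest distance to 5 = 16, path = [0, 1, 2, 4, 5]


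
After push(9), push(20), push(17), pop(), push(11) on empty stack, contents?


push(9) -> [9]
push(20) -> [9, 20]
push(17) -> [9, 20, 17]
pop() returns 17 -> [9, 20]
push(11) -> [9, 20, 11]
Final stack (bottom to top): [9, 20, 11]


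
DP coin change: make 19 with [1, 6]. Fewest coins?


dp[0]=0; dp[i]=1+min(dp[i-c] for c in coins)
...dp[14]=4, dp[15]=5, dp[16]=6, dp[17]=7, dp[18]=3, dp[19]=4
Minimum coins for 19 = 4


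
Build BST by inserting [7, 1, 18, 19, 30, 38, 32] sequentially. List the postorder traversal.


Root = 7; build tree by BST insertion.
Postorder traversal: [1, 32, 38, 30, 19, 18, 7]


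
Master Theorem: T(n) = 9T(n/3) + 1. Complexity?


a=9, b=3, c=0. log_3(9)=2 > c=0. Case 1: O(n^log_b(a)) = O(n^2)
Complexity: O(n^2)


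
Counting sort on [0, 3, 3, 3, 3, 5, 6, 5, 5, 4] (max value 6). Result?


Count array: [1, 0, 0, 4, 1, 3, 1]
Reconstruct: [0, 3, 3, 3, 3, 4, 5, 5, 5, 6]


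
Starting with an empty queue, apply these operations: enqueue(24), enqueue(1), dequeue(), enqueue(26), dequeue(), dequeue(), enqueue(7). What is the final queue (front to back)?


enqueue(24) -> [24]
enqueue(1) -> [24, 1]
dequeue() returns 24 -> [1]
enqueue(26) -> [1, 26]
dequeue() returns 1 -> [26]
dequeue() returns 26 -> []
enqueue(7) -> [7]
Final queue (front to back): [7]


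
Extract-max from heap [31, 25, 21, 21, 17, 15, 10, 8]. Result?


Max = 31
Replace root with last, heapify down
Resulting heap: [25, 21, 21, 8, 17, 15, 10]


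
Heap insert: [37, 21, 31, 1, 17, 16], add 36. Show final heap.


Append 36: [37, 21, 31, 1, 17, 16, 36]
Bubble up: swap idx 6(36) with idx 2(31)
Result: [37, 21, 36, 1, 17, 16, 31]


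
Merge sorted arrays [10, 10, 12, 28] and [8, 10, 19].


Compare heads, take smaller each step.
Merged: [8, 10, 10, 10, 12, 19, 28]


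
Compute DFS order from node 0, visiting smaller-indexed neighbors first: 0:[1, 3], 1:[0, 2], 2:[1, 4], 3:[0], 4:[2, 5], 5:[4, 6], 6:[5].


DFS stack-based: start with [0]
Visit order: [0, 1, 2, 4, 5, 6, 3]


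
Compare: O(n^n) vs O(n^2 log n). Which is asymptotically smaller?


n^2 log n grows slower than n^n
O(n^2 log n) is asymptotically smaller; O(n^n) grows faster


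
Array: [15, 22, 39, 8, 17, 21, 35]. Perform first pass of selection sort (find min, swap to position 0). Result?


After one pass: [8, 22, 39, 15, 17, 21, 35]


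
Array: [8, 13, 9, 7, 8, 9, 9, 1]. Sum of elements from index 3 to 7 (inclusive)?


Prefix sums: [0, 8, 21, 30, 37, 45, 54, 63, 64]
Sum[3..7] = prefix[8] - prefix[3] = 64 - 30 = 34


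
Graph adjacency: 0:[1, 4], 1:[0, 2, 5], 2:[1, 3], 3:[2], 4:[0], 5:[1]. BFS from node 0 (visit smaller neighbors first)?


BFS queue: start with [0]
Visit order: [0, 1, 4, 2, 5, 3]


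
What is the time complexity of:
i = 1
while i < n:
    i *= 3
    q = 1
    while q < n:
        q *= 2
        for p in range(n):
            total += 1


Per nesting level: O(log n) * O(log n) * O(n) = O(n (log n)^2)
Complexity: O(n (log n)^2)


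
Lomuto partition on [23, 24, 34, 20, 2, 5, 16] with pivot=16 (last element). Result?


Elements <= 16 go left of pivot.
Result: [2, 5, 16, 20, 23, 24, 34], pivot at index 2


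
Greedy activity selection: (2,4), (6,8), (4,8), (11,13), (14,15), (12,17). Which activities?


Greedy: pick earliest-ending, then skip overlaps.
Selected (4 activities): [(2, 4), (6, 8), (11, 13), (14, 15)]


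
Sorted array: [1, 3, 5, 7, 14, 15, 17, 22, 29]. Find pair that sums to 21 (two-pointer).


Two pointers: lo=0, hi=8
Found pair: (7, 14) summing to 21


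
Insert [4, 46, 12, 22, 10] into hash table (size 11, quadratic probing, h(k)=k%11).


Insertions: 4->slot 4; 46->slot 2; 12->slot 1; 22->slot 0; 10->slot 10
Table: [22, 12, 46, None, 4, None, None, None, None, None, 10]


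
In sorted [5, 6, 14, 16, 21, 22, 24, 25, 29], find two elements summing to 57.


Two pointers: lo=0, hi=8
No pair sums to 57


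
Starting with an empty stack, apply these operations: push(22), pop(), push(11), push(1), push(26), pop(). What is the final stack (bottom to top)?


push(22) -> [22]
pop() returns 22 -> []
push(11) -> [11]
push(1) -> [11, 1]
push(26) -> [11, 1, 26]
pop() returns 26 -> [11, 1]
Final stack (bottom to top): [11, 1]


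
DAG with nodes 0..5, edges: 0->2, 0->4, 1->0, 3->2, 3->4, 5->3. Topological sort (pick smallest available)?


Kahn's algorithm, process smallest node first
Order: [1, 0, 5, 3, 2, 4]


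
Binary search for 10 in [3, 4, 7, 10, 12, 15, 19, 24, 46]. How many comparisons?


Search for 10:
[0,8] mid=4 arr[4]=12
[0,3] mid=1 arr[1]=4
[2,3] mid=2 arr[2]=7
[3,3] mid=3 arr[3]=10
Total: 4 comparisons


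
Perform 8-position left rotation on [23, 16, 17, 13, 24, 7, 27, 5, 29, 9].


Left rotate by 8: [29, 9, 23, 16, 17, 13, 24, 7, 27, 5]


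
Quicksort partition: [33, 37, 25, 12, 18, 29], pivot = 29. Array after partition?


Elements <= 29 go left of pivot.
Result: [25, 12, 18, 29, 33, 37], pivot at index 3


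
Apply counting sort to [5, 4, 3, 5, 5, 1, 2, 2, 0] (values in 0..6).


Count array: [1, 1, 2, 1, 1, 3, 0]
Reconstruct: [0, 1, 2, 2, 3, 4, 5, 5, 5]


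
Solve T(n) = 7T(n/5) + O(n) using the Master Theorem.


a=7, b=5, c=1. log_5(7)=1.209 > c=1. Case 1: O(n^log_b(a)) = O(n^1.209)
Complexity: O(n^1.209)


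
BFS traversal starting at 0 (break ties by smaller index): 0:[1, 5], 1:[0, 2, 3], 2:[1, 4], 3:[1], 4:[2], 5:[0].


BFS queue: start with [0]
Visit order: [0, 1, 5, 2, 3, 4]


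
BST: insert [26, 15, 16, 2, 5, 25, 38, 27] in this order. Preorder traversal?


Root = 26; build tree by BST insertion.
Preorder traversal: [26, 15, 2, 5, 16, 25, 38, 27]


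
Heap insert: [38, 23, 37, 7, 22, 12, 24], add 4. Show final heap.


Append 4: [38, 23, 37, 7, 22, 12, 24, 4]
Bubble up: no swaps needed
Result: [38, 23, 37, 7, 22, 12, 24, 4]


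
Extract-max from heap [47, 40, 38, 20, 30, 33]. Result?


Max = 47
Replace root with last, heapify down
Resulting heap: [40, 33, 38, 20, 30]


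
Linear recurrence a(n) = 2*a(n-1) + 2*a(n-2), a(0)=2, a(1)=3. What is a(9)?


Build bottom-up:
...a(7)=1464, a(8)=4000, a(9)=2*4000+2*1464=10928


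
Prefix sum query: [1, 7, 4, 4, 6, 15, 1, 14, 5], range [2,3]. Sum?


Prefix sums: [0, 1, 8, 12, 16, 22, 37, 38, 52, 57]
Sum[2..3] = prefix[4] - prefix[2] = 16 - 8 = 8


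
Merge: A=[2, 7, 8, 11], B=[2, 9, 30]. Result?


Compare heads, take smaller each step.
Merged: [2, 2, 7, 8, 9, 11, 30]


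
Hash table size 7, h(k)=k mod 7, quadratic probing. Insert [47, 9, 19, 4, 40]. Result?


Insertions: 47->slot 5; 9->slot 2; 19->slot 6; 4->slot 4; 40->slot 0
Table: [40, None, 9, None, 4, 47, 19]


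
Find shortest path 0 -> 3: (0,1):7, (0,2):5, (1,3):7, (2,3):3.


Dijkstra from 0:
Distances: {0: 0, 1: 7, 2: 5, 3: 8}
Shortest distance to 3 = 8, path = [0, 2, 3]


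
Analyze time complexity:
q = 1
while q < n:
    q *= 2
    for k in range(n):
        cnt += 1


Per nesting level: O(log n) * O(n) = O(n log n)
Complexity: O(n log n)


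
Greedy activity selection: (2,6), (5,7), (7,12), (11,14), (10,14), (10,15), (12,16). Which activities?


Greedy: pick earliest-ending, then skip overlaps.
Selected (3 activities): [(2, 6), (7, 12), (12, 16)]


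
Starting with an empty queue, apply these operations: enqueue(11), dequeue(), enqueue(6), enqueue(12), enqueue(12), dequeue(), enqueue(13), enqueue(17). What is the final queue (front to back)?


enqueue(11) -> [11]
dequeue() returns 11 -> []
enqueue(6) -> [6]
enqueue(12) -> [6, 12]
enqueue(12) -> [6, 12, 12]
dequeue() returns 6 -> [12, 12]
enqueue(13) -> [12, 12, 13]
enqueue(17) -> [12, 12, 13, 17]
Final queue (front to back): [12, 12, 13, 17]


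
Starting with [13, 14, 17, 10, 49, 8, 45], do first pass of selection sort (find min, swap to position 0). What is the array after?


After one pass: [8, 14, 17, 10, 49, 13, 45]


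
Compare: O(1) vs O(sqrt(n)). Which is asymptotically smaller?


constant grows slower than sublinear
O(1) is asymptotically smaller; O(sqrt(n)) grows faster


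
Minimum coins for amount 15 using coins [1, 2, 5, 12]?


dp[0]=0; dp[i]=1+min(dp[i-c] for c in coins)
...dp[10]=2, dp[11]=3, dp[12]=1, dp[13]=2, dp[14]=2, dp[15]=3
Minimum coins for 15 = 3


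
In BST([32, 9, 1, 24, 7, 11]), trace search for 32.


BST root = 32
Search for 32: compare at each node
Path: [32]


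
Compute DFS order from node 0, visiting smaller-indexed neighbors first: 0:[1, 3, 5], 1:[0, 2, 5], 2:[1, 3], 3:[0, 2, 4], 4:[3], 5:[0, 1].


DFS stack-based: start with [0]
Visit order: [0, 1, 2, 3, 4, 5]


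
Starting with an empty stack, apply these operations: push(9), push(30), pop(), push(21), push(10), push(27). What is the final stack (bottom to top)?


push(9) -> [9]
push(30) -> [9, 30]
pop() returns 30 -> [9]
push(21) -> [9, 21]
push(10) -> [9, 21, 10]
push(27) -> [9, 21, 10, 27]
Final stack (bottom to top): [9, 21, 10, 27]


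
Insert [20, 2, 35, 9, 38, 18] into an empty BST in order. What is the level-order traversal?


Root = 20; build tree by BST insertion.
Level-Order traversal: [20, 2, 35, 9, 38, 18]


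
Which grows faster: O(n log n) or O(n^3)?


linearithmic grows slower than cubic
O(n log n) is asymptotically smaller; O(n^3) grows faster


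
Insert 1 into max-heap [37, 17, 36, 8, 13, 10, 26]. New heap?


Append 1: [37, 17, 36, 8, 13, 10, 26, 1]
Bubble up: no swaps needed
Result: [37, 17, 36, 8, 13, 10, 26, 1]


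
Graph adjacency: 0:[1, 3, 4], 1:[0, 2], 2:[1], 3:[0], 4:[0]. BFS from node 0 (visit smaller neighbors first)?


BFS queue: start with [0]
Visit order: [0, 1, 3, 4, 2]


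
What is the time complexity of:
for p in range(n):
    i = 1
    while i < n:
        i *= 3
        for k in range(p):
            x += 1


Per nesting level: O(n) * O(log n) * O(n) [triangular over p] = O(n^2 log n)
Complexity: O(n^2 log n)


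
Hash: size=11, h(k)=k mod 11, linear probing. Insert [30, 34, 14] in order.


Insertions: 30->slot 8; 34->slot 1; 14->slot 3
Table: [None, 34, None, 14, None, None, None, None, 30, None, None]


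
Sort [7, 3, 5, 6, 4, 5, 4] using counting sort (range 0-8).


Count array: [0, 0, 0, 1, 2, 2, 1, 1, 0]
Reconstruct: [3, 4, 4, 5, 5, 6, 7]


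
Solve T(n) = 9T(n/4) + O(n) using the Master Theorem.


a=9, b=4, c=1. log_4(9)=1.585 > c=1. Case 1: O(n^log_b(a)) = O(n^1.585)
Complexity: O(n^1.585)


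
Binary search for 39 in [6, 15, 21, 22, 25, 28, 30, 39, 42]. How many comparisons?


Search for 39:
[0,8] mid=4 arr[4]=25
[5,8] mid=6 arr[6]=30
[7,8] mid=7 arr[7]=39
Total: 3 comparisons


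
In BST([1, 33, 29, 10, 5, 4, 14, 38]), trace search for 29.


BST root = 1
Search for 29: compare at each node
Path: [1, 33, 29]


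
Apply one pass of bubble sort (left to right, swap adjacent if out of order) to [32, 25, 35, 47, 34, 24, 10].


After one pass: [25, 32, 35, 34, 24, 10, 47]


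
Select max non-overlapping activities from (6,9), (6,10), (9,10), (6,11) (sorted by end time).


Greedy: pick earliest-ending, then skip overlaps.
Selected (2 activities): [(6, 9), (9, 10)]


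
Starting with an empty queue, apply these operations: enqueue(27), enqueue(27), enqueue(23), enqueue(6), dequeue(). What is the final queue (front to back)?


enqueue(27) -> [27]
enqueue(27) -> [27, 27]
enqueue(23) -> [27, 27, 23]
enqueue(6) -> [27, 27, 23, 6]
dequeue() returns 27 -> [27, 23, 6]
Final queue (front to back): [27, 23, 6]


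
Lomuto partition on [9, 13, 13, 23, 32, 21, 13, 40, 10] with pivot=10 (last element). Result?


Elements <= 10 go left of pivot.
Result: [9, 10, 13, 23, 32, 21, 13, 40, 13], pivot at index 1


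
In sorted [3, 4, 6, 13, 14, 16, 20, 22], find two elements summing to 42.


Two pointers: lo=0, hi=7
Found pair: (20, 22) summing to 42


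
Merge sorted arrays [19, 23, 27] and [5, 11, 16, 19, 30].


Compare heads, take smaller each step.
Merged: [5, 11, 16, 19, 19, 23, 27, 30]


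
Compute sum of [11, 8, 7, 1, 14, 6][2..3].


Prefix sums: [0, 11, 19, 26, 27, 41, 47]
Sum[2..3] = prefix[4] - prefix[2] = 27 - 19 = 8


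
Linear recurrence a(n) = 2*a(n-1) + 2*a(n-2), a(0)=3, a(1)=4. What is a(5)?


Build bottom-up:
...a(3)=36, a(4)=100, a(5)=2*100+2*36=272


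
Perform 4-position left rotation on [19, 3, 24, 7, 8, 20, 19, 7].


Left rotate by 4: [8, 20, 19, 7, 19, 3, 24, 7]


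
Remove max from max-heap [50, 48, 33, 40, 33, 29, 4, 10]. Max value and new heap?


Max = 50
Replace root with last, heapify down
Resulting heap: [48, 40, 33, 10, 33, 29, 4]


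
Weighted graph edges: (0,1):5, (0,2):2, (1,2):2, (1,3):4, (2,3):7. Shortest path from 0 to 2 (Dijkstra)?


Dijkstra from 0:
Distances: {0: 0, 1: 4, 2: 2, 3: 8}
Shortest distance to 2 = 2, path = [0, 2]


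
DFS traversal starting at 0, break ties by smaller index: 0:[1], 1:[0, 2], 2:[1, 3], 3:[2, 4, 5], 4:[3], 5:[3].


DFS stack-based: start with [0]
Visit order: [0, 1, 2, 3, 4, 5]


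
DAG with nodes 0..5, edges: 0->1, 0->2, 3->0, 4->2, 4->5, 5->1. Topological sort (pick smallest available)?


Kahn's algorithm, process smallest node first
Order: [3, 0, 4, 2, 5, 1]


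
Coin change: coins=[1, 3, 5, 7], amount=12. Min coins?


dp[0]=0; dp[i]=1+min(dp[i-c] for c in coins)
...dp[7]=1, dp[8]=2, dp[9]=3, dp[10]=2, dp[11]=3, dp[12]=2
Minimum coins for 12 = 2


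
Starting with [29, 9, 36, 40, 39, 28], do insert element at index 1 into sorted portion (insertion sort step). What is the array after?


After one pass: [9, 29, 36, 40, 39, 28]


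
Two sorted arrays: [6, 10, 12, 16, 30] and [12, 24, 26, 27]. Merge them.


Compare heads, take smaller each step.
Merged: [6, 10, 12, 12, 16, 24, 26, 27, 30]


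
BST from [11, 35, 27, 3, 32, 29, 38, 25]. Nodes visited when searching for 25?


BST root = 11
Search for 25: compare at each node
Path: [11, 35, 27, 25]


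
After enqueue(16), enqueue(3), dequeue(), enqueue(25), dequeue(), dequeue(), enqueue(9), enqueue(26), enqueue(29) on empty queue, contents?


enqueue(16) -> [16]
enqueue(3) -> [16, 3]
dequeue() returns 16 -> [3]
enqueue(25) -> [3, 25]
dequeue() returns 3 -> [25]
dequeue() returns 25 -> []
enqueue(9) -> [9]
enqueue(26) -> [9, 26]
enqueue(29) -> [9, 26, 29]
Final queue (front to back): [9, 26, 29]


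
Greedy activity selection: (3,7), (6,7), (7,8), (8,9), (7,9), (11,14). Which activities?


Greedy: pick earliest-ending, then skip overlaps.
Selected (4 activities): [(3, 7), (7, 8), (8, 9), (11, 14)]


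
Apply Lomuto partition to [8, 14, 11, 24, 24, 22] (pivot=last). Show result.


Elements <= 22 go left of pivot.
Result: [8, 14, 11, 22, 24, 24], pivot at index 3


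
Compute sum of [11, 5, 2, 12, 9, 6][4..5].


Prefix sums: [0, 11, 16, 18, 30, 39, 45]
Sum[4..5] = prefix[6] - prefix[4] = 45 - 30 = 15


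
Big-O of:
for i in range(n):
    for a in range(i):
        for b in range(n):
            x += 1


Per nesting level: O(n) * O(n) [triangular over i] * O(n) = O(n^3)
Complexity: O(n^3)


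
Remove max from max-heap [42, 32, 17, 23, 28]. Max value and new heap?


Max = 42
Replace root with last, heapify down
Resulting heap: [32, 28, 17, 23]


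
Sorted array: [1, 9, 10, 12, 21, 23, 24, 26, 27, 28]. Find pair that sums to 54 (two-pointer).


Two pointers: lo=0, hi=9
Found pair: (26, 28) summing to 54


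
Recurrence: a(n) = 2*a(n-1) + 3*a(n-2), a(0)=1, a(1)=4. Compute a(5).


Build bottom-up:
...a(3)=34, a(4)=101, a(5)=2*101+3*34=304


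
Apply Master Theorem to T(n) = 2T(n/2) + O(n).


a=2, b=2, c=1. log_2(2)=1 = c=1. Case 2: O(n^c log n) = O(n log n)
Complexity: O(n log n)


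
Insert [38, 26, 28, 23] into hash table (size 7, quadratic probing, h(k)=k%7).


Insertions: 38->slot 3; 26->slot 5; 28->slot 0; 23->slot 2
Table: [28, None, 23, 38, None, 26, None]


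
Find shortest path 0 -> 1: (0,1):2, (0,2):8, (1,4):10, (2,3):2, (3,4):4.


Dijkstra from 0:
Distances: {0: 0, 1: 2, 2: 8, 3: 10, 4: 12}
Shortest distance to 1 = 2, path = [0, 1]


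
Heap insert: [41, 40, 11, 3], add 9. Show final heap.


Append 9: [41, 40, 11, 3, 9]
Bubble up: no swaps needed
Result: [41, 40, 11, 3, 9]


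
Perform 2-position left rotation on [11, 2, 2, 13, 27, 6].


Left rotate by 2: [2, 13, 27, 6, 11, 2]


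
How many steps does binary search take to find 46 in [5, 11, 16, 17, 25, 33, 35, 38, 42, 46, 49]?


Search for 46:
[0,10] mid=5 arr[5]=33
[6,10] mid=8 arr[8]=42
[9,10] mid=9 arr[9]=46
Total: 3 comparisons


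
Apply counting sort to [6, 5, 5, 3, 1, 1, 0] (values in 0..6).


Count array: [1, 2, 0, 1, 0, 2, 1]
Reconstruct: [0, 1, 1, 3, 5, 5, 6]


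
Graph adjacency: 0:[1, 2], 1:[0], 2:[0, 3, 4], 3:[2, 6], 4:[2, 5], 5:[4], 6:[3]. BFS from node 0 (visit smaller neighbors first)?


BFS queue: start with [0]
Visit order: [0, 1, 2, 3, 4, 6, 5]


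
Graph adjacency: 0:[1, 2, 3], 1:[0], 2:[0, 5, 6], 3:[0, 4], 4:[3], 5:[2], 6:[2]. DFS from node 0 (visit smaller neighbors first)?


DFS stack-based: start with [0]
Visit order: [0, 1, 2, 5, 6, 3, 4]


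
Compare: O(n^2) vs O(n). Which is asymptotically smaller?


linear grows slower than quadratic
O(n) is asymptotically smaller; O(n^2) grows faster


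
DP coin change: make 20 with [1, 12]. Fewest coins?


dp[0]=0; dp[i]=1+min(dp[i-c] for c in coins)
...dp[15]=4, dp[16]=5, dp[17]=6, dp[18]=7, dp[19]=8, dp[20]=9
Minimum coins for 20 = 9


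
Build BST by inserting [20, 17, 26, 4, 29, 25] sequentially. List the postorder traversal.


Root = 20; build tree by BST insertion.
Postorder traversal: [4, 17, 25, 29, 26, 20]


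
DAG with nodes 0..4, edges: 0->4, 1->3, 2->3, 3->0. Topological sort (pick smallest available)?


Kahn's algorithm, process smallest node first
Order: [1, 2, 3, 0, 4]


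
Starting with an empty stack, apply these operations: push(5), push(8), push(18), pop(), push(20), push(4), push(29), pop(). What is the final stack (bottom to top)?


push(5) -> [5]
push(8) -> [5, 8]
push(18) -> [5, 8, 18]
pop() returns 18 -> [5, 8]
push(20) -> [5, 8, 20]
push(4) -> [5, 8, 20, 4]
push(29) -> [5, 8, 20, 4, 29]
pop() returns 29 -> [5, 8, 20, 4]
Final stack (bottom to top): [5, 8, 20, 4]


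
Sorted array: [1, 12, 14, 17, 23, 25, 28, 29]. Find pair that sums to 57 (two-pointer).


Two pointers: lo=0, hi=7
Found pair: (28, 29) summing to 57


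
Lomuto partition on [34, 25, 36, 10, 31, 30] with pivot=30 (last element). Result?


Elements <= 30 go left of pivot.
Result: [25, 10, 30, 34, 31, 36], pivot at index 2


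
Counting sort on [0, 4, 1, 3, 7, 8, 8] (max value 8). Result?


Count array: [1, 1, 0, 1, 1, 0, 0, 1, 2]
Reconstruct: [0, 1, 3, 4, 7, 8, 8]


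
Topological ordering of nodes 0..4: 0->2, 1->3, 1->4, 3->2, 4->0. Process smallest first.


Kahn's algorithm, process smallest node first
Order: [1, 3, 4, 0, 2]


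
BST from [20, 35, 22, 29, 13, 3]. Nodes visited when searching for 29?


BST root = 20
Search for 29: compare at each node
Path: [20, 35, 22, 29]


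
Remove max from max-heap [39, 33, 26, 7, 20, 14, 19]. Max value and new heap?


Max = 39
Replace root with last, heapify down
Resulting heap: [33, 20, 26, 7, 19, 14]


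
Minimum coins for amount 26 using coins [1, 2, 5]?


dp[0]=0; dp[i]=1+min(dp[i-c] for c in coins)
...dp[21]=5, dp[22]=5, dp[23]=6, dp[24]=6, dp[25]=5, dp[26]=6
Minimum coins for 26 = 6


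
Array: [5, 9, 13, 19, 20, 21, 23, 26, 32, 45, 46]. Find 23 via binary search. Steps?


Search for 23:
[0,10] mid=5 arr[5]=21
[6,10] mid=8 arr[8]=32
[6,7] mid=6 arr[6]=23
Total: 3 comparisons


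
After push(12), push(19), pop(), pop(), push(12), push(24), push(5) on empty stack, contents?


push(12) -> [12]
push(19) -> [12, 19]
pop() returns 19 -> [12]
pop() returns 12 -> []
push(12) -> [12]
push(24) -> [12, 24]
push(5) -> [12, 24, 5]
Final stack (bottom to top): [12, 24, 5]


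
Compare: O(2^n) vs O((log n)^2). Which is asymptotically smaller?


polylogarithmic grows slower than exponential
O((log n)^2) is asymptotically smaller; O(2^n) grows faster


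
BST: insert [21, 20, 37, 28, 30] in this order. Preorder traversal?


Root = 21; build tree by BST insertion.
Preorder traversal: [21, 20, 37, 28, 30]


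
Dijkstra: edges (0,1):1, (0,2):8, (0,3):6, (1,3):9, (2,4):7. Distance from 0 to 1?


Dijkstra from 0:
Distances: {0: 0, 1: 1, 2: 8, 3: 6, 4: 15}
Shortest distance to 1 = 1, path = [0, 1]


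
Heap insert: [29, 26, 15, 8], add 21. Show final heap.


Append 21: [29, 26, 15, 8, 21]
Bubble up: no swaps needed
Result: [29, 26, 15, 8, 21]


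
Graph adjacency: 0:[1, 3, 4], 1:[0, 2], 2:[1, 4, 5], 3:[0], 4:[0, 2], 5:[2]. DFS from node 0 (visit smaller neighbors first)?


DFS stack-based: start with [0]
Visit order: [0, 1, 2, 4, 5, 3]


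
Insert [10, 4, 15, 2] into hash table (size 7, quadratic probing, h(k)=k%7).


Insertions: 10->slot 3; 4->slot 4; 15->slot 1; 2->slot 2
Table: [None, 15, 2, 10, 4, None, None]


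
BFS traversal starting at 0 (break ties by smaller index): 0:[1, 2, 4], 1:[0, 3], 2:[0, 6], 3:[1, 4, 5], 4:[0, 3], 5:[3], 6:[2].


BFS queue: start with [0]
Visit order: [0, 1, 2, 4, 3, 6, 5]


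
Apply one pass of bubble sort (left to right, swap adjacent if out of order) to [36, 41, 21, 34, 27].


After one pass: [36, 21, 34, 27, 41]


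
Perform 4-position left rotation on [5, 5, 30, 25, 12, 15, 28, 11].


Left rotate by 4: [12, 15, 28, 11, 5, 5, 30, 25]


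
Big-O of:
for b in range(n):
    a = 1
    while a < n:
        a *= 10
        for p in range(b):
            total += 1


Per nesting level: O(n) * O(log n) * O(n) [triangular over b] = O(n^2 log n)
Complexity: O(n^2 log n)


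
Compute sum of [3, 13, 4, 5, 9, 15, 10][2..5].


Prefix sums: [0, 3, 16, 20, 25, 34, 49, 59]
Sum[2..5] = prefix[6] - prefix[2] = 49 - 16 = 33


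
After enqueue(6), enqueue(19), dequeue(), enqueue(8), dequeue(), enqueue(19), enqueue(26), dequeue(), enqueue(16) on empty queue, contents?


enqueue(6) -> [6]
enqueue(19) -> [6, 19]
dequeue() returns 6 -> [19]
enqueue(8) -> [19, 8]
dequeue() returns 19 -> [8]
enqueue(19) -> [8, 19]
enqueue(26) -> [8, 19, 26]
dequeue() returns 8 -> [19, 26]
enqueue(16) -> [19, 26, 16]
Final queue (front to back): [19, 26, 16]


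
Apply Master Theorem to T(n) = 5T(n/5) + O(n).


a=5, b=5, c=1. log_5(5)=1 = c=1. Case 2: O(n^c log n) = O(n log n)
Complexity: O(n log n)


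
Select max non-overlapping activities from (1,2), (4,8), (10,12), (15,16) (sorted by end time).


Greedy: pick earliest-ending, then skip overlaps.
Selected (4 activities): [(1, 2), (4, 8), (10, 12), (15, 16)]


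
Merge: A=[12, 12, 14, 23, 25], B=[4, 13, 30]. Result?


Compare heads, take smaller each step.
Merged: [4, 12, 12, 13, 14, 23, 25, 30]


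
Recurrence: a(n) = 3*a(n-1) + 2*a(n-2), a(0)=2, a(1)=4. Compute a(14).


Build bottom-up:
...a(12)=5175848, a(13)=18434056, a(14)=3*18434056+2*5175848=65653864


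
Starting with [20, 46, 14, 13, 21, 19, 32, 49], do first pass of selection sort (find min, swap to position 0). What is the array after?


After one pass: [13, 46, 14, 20, 21, 19, 32, 49]


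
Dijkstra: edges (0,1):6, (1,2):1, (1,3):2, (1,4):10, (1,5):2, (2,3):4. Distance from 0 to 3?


Dijkstra from 0:
Distances: {0: 0, 1: 6, 2: 7, 3: 8, 4: 16, 5: 8}
Shortest distance to 3 = 8, path = [0, 1, 3]


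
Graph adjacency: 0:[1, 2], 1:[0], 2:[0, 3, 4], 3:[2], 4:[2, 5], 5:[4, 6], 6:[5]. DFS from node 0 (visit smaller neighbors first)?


DFS stack-based: start with [0]
Visit order: [0, 1, 2, 3, 4, 5, 6]


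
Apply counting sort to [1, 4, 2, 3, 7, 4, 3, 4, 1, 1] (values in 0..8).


Count array: [0, 3, 1, 2, 3, 0, 0, 1, 0]
Reconstruct: [1, 1, 1, 2, 3, 3, 4, 4, 4, 7]


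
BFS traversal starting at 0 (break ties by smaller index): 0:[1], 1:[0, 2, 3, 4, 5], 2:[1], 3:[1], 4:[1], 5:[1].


BFS queue: start with [0]
Visit order: [0, 1, 2, 3, 4, 5]


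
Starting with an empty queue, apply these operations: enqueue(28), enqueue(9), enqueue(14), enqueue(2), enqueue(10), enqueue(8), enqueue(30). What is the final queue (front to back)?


enqueue(28) -> [28]
enqueue(9) -> [28, 9]
enqueue(14) -> [28, 9, 14]
enqueue(2) -> [28, 9, 14, 2]
enqueue(10) -> [28, 9, 14, 2, 10]
enqueue(8) -> [28, 9, 14, 2, 10, 8]
enqueue(30) -> [28, 9, 14, 2, 10, 8, 30]
Final queue (front to back): [28, 9, 14, 2, 10, 8, 30]


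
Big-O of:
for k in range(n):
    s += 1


Per nesting level: O(n) = O(n)
Complexity: O(n)


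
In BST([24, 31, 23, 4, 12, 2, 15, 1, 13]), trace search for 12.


BST root = 24
Search for 12: compare at each node
Path: [24, 23, 4, 12]


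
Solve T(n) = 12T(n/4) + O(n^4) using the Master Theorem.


a=12, b=4, c=4. log_4(12)=1.792 < c=4. Case 3: O(n^c) = O(n^4)
Complexity: O(n^4)


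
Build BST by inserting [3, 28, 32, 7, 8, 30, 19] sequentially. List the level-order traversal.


Root = 3; build tree by BST insertion.
Level-Order traversal: [3, 28, 7, 32, 8, 30, 19]


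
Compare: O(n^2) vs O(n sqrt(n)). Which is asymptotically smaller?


n^1.5 grows slower than quadratic
O(n sqrt(n)) is asymptotically smaller; O(n^2) grows faster


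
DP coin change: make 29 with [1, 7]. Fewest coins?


dp[0]=0; dp[i]=1+min(dp[i-c] for c in coins)
...dp[24]=6, dp[25]=7, dp[26]=8, dp[27]=9, dp[28]=4, dp[29]=5
Minimum coins for 29 = 5


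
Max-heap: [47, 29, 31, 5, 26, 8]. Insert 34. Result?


Append 34: [47, 29, 31, 5, 26, 8, 34]
Bubble up: swap idx 6(34) with idx 2(31)
Result: [47, 29, 34, 5, 26, 8, 31]


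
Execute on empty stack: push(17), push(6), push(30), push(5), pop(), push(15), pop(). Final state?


push(17) -> [17]
push(6) -> [17, 6]
push(30) -> [17, 6, 30]
push(5) -> [17, 6, 30, 5]
pop() returns 5 -> [17, 6, 30]
push(15) -> [17, 6, 30, 15]
pop() returns 15 -> [17, 6, 30]
Final stack (bottom to top): [17, 6, 30]


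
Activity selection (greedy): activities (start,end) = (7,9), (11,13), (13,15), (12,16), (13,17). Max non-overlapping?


Greedy: pick earliest-ending, then skip overlaps.
Selected (3 activities): [(7, 9), (11, 13), (13, 15)]


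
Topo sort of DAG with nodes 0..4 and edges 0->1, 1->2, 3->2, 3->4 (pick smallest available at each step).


Kahn's algorithm, process smallest node first
Order: [0, 1, 3, 2, 4]


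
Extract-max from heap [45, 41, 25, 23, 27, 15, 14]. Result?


Max = 45
Replace root with last, heapify down
Resulting heap: [41, 27, 25, 23, 14, 15]


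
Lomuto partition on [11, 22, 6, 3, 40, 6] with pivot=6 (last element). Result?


Elements <= 6 go left of pivot.
Result: [6, 3, 6, 22, 40, 11], pivot at index 2


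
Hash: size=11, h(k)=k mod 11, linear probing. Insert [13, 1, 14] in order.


Insertions: 13->slot 2; 1->slot 1; 14->slot 3
Table: [None, 1, 13, 14, None, None, None, None, None, None, None]


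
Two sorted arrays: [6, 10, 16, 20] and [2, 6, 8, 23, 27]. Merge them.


Compare heads, take smaller each step.
Merged: [2, 6, 6, 8, 10, 16, 20, 23, 27]


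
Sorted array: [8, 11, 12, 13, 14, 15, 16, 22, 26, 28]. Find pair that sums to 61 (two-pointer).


Two pointers: lo=0, hi=9
No pair sums to 61


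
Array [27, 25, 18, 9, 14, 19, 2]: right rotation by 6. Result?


Right rotate by 6: [25, 18, 9, 14, 19, 2, 27]


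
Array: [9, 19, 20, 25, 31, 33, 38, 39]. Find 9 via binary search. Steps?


Search for 9:
[0,7] mid=3 arr[3]=25
[0,2] mid=1 arr[1]=19
[0,0] mid=0 arr[0]=9
Total: 3 comparisons


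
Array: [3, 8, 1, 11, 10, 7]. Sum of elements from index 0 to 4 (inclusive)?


Prefix sums: [0, 3, 11, 12, 23, 33, 40]
Sum[0..4] = prefix[5] - prefix[0] = 33 - 0 = 33


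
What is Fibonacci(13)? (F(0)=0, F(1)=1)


F(n)=F(n-1)+F(n-2)
...F(11)=89, F(12)=144, F(13)=233


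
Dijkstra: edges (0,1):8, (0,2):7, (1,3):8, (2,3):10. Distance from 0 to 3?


Dijkstra from 0:
Distances: {0: 0, 1: 8, 2: 7, 3: 16}
Shortest distance to 3 = 16, path = [0, 1, 3]


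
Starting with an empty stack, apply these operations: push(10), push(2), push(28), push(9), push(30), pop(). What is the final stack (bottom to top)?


push(10) -> [10]
push(2) -> [10, 2]
push(28) -> [10, 2, 28]
push(9) -> [10, 2, 28, 9]
push(30) -> [10, 2, 28, 9, 30]
pop() returns 30 -> [10, 2, 28, 9]
Final stack (bottom to top): [10, 2, 28, 9]


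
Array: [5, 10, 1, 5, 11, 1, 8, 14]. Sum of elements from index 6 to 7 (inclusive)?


Prefix sums: [0, 5, 15, 16, 21, 32, 33, 41, 55]
Sum[6..7] = prefix[8] - prefix[6] = 55 - 33 = 22


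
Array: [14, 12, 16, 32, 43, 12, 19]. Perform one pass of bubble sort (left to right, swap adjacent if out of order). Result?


After one pass: [12, 14, 16, 32, 12, 19, 43]


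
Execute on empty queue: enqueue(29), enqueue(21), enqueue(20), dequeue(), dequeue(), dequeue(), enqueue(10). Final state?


enqueue(29) -> [29]
enqueue(21) -> [29, 21]
enqueue(20) -> [29, 21, 20]
dequeue() returns 29 -> [21, 20]
dequeue() returns 21 -> [20]
dequeue() returns 20 -> []
enqueue(10) -> [10]
Final queue (front to back): [10]


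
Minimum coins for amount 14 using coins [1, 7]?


dp[0]=0; dp[i]=1+min(dp[i-c] for c in coins)
...dp[9]=3, dp[10]=4, dp[11]=5, dp[12]=6, dp[13]=7, dp[14]=2
Minimum coins for 14 = 2


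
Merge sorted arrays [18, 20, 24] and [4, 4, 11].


Compare heads, take smaller each step.
Merged: [4, 4, 11, 18, 20, 24]


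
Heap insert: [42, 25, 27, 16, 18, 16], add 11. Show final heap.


Append 11: [42, 25, 27, 16, 18, 16, 11]
Bubble up: no swaps needed
Result: [42, 25, 27, 16, 18, 16, 11]


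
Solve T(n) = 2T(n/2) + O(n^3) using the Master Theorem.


a=2, b=2, c=3. log_2(2)=1 < c=3. Case 3: O(n^c) = O(n^3)
Complexity: O(n^3)


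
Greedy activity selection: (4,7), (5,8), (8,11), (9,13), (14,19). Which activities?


Greedy: pick earliest-ending, then skip overlaps.
Selected (3 activities): [(4, 7), (8, 11), (14, 19)]


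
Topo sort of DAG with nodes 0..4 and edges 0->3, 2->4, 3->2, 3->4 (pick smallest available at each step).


Kahn's algorithm, process smallest node first
Order: [0, 1, 3, 2, 4]


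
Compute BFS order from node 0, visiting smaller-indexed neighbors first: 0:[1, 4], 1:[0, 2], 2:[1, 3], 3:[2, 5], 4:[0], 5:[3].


BFS queue: start with [0]
Visit order: [0, 1, 4, 2, 3, 5]


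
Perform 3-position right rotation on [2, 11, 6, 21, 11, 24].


Right rotate by 3: [21, 11, 24, 2, 11, 6]


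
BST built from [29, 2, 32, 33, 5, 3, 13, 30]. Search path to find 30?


BST root = 29
Search for 30: compare at each node
Path: [29, 32, 30]


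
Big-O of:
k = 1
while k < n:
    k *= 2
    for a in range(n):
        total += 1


Per nesting level: O(log n) * O(n) = O(n log n)
Complexity: O(n log n)


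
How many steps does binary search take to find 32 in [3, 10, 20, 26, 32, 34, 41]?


Search for 32:
[0,6] mid=3 arr[3]=26
[4,6] mid=5 arr[5]=34
[4,4] mid=4 arr[4]=32
Total: 3 comparisons


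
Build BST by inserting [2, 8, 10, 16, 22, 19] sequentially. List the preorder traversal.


Root = 2; build tree by BST insertion.
Preorder traversal: [2, 8, 10, 16, 22, 19]


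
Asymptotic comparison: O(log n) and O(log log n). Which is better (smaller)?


double-logarithmic grows slower than logarithmic
O(log log n) is asymptotically smaller; O(log n) grows faster


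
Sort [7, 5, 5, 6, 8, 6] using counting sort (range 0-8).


Count array: [0, 0, 0, 0, 0, 2, 2, 1, 1]
Reconstruct: [5, 5, 6, 6, 7, 8]


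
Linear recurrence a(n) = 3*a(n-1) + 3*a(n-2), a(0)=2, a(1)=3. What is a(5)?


Build bottom-up:
...a(3)=54, a(4)=207, a(5)=3*207+3*54=783


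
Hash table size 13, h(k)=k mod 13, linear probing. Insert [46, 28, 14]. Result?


Insertions: 46->slot 7; 28->slot 2; 14->slot 1
Table: [None, 14, 28, None, None, None, None, 46, None, None, None, None, None]


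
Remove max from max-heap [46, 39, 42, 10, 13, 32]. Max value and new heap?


Max = 46
Replace root with last, heapify down
Resulting heap: [42, 39, 32, 10, 13]


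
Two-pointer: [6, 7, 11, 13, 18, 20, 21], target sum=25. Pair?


Two pointers: lo=0, hi=6
Found pair: (7, 18) summing to 25


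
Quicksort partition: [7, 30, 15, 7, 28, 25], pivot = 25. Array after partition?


Elements <= 25 go left of pivot.
Result: [7, 15, 7, 25, 28, 30], pivot at index 3


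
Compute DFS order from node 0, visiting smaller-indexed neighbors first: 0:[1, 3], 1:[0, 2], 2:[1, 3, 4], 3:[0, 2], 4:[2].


DFS stack-based: start with [0]
Visit order: [0, 1, 2, 3, 4]


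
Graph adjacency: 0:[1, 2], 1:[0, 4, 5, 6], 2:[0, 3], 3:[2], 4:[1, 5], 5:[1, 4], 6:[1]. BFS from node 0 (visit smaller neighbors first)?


BFS queue: start with [0]
Visit order: [0, 1, 2, 4, 5, 6, 3]


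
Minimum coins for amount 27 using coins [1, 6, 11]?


dp[0]=0; dp[i]=1+min(dp[i-c] for c in coins)
...dp[22]=2, dp[23]=3, dp[24]=4, dp[25]=5, dp[26]=6, dp[27]=7
Minimum coins for 27 = 7


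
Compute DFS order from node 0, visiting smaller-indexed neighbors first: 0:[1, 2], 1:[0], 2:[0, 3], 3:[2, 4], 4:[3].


DFS stack-based: start with [0]
Visit order: [0, 1, 2, 3, 4]


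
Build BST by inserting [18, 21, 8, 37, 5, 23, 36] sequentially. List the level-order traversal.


Root = 18; build tree by BST insertion.
Level-Order traversal: [18, 8, 21, 5, 37, 23, 36]


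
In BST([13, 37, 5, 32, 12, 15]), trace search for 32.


BST root = 13
Search for 32: compare at each node
Path: [13, 37, 32]


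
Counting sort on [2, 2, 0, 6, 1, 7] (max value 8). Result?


Count array: [1, 1, 2, 0, 0, 0, 1, 1, 0]
Reconstruct: [0, 1, 2, 2, 6, 7]


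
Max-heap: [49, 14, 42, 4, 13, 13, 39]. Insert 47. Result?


Append 47: [49, 14, 42, 4, 13, 13, 39, 47]
Bubble up: swap idx 7(47) with idx 3(4); swap idx 3(47) with idx 1(14)
Result: [49, 47, 42, 14, 13, 13, 39, 4]


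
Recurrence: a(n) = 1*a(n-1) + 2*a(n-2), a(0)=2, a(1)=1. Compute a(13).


Build bottom-up:
...a(11)=2047, a(12)=4097, a(13)=1*4097+2*2047=8191


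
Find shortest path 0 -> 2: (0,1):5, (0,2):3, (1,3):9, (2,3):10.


Dijkstra from 0:
Distances: {0: 0, 1: 5, 2: 3, 3: 13}
Shortest distance to 2 = 3, path = [0, 2]


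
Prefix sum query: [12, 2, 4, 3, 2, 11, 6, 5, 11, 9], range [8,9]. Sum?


Prefix sums: [0, 12, 14, 18, 21, 23, 34, 40, 45, 56, 65]
Sum[8..9] = prefix[10] - prefix[8] = 65 - 45 = 20


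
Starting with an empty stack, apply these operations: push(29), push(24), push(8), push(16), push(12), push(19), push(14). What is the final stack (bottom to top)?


push(29) -> [29]
push(24) -> [29, 24]
push(8) -> [29, 24, 8]
push(16) -> [29, 24, 8, 16]
push(12) -> [29, 24, 8, 16, 12]
push(19) -> [29, 24, 8, 16, 12, 19]
push(14) -> [29, 24, 8, 16, 12, 19, 14]
Final stack (bottom to top): [29, 24, 8, 16, 12, 19, 14]


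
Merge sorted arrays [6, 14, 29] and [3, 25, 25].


Compare heads, take smaller each step.
Merged: [3, 6, 14, 25, 25, 29]


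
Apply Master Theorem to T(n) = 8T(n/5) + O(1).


a=8, b=5, c=0. log_5(8)=1.292 > c=0. Case 1: O(n^log_b(a)) = O(n^1.292)
Complexity: O(n^1.292)


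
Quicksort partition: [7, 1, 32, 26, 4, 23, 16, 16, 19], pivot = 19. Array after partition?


Elements <= 19 go left of pivot.
Result: [7, 1, 4, 16, 16, 19, 26, 32, 23], pivot at index 5


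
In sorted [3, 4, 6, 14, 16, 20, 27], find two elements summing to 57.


Two pointers: lo=0, hi=6
No pair sums to 57


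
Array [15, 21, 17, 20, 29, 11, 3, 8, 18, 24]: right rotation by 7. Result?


Right rotate by 7: [20, 29, 11, 3, 8, 18, 24, 15, 21, 17]


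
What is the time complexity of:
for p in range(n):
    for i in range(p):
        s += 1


Per nesting level: O(n) * O(n) [triangular over p] = O(n^2)
Complexity: O(n^2)


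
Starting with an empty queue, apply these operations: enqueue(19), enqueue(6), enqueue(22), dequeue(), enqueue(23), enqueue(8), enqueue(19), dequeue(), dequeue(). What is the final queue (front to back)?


enqueue(19) -> [19]
enqueue(6) -> [19, 6]
enqueue(22) -> [19, 6, 22]
dequeue() returns 19 -> [6, 22]
enqueue(23) -> [6, 22, 23]
enqueue(8) -> [6, 22, 23, 8]
enqueue(19) -> [6, 22, 23, 8, 19]
dequeue() returns 6 -> [22, 23, 8, 19]
dequeue() returns 22 -> [23, 8, 19]
Final queue (front to back): [23, 8, 19]


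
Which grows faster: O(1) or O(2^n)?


constant grows slower than exponential
O(1) is asymptotically smaller; O(2^n) grows faster


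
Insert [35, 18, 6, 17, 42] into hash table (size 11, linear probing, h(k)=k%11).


Insertions: 35->slot 2; 18->slot 7; 6->slot 6; 17->slot 8; 42->slot 9
Table: [None, None, 35, None, None, None, 6, 18, 17, 42, None]


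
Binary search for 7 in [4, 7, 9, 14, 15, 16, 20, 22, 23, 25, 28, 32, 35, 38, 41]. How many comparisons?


Search for 7:
[0,14] mid=7 arr[7]=22
[0,6] mid=3 arr[3]=14
[0,2] mid=1 arr[1]=7
Total: 3 comparisons


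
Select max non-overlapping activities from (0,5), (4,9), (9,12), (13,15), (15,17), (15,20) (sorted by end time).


Greedy: pick earliest-ending, then skip overlaps.
Selected (4 activities): [(0, 5), (9, 12), (13, 15), (15, 17)]


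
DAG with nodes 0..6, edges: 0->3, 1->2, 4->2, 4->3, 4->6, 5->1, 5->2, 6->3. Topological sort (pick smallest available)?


Kahn's algorithm, process smallest node first
Order: [0, 4, 5, 1, 2, 6, 3]


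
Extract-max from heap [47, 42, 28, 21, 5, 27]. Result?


Max = 47
Replace root with last, heapify down
Resulting heap: [42, 27, 28, 21, 5]


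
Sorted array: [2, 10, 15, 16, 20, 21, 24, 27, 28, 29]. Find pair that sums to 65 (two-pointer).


Two pointers: lo=0, hi=9
No pair sums to 65


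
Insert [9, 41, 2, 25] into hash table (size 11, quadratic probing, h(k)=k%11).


Insertions: 9->slot 9; 41->slot 8; 2->slot 2; 25->slot 3
Table: [None, None, 2, 25, None, None, None, None, 41, 9, None]
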